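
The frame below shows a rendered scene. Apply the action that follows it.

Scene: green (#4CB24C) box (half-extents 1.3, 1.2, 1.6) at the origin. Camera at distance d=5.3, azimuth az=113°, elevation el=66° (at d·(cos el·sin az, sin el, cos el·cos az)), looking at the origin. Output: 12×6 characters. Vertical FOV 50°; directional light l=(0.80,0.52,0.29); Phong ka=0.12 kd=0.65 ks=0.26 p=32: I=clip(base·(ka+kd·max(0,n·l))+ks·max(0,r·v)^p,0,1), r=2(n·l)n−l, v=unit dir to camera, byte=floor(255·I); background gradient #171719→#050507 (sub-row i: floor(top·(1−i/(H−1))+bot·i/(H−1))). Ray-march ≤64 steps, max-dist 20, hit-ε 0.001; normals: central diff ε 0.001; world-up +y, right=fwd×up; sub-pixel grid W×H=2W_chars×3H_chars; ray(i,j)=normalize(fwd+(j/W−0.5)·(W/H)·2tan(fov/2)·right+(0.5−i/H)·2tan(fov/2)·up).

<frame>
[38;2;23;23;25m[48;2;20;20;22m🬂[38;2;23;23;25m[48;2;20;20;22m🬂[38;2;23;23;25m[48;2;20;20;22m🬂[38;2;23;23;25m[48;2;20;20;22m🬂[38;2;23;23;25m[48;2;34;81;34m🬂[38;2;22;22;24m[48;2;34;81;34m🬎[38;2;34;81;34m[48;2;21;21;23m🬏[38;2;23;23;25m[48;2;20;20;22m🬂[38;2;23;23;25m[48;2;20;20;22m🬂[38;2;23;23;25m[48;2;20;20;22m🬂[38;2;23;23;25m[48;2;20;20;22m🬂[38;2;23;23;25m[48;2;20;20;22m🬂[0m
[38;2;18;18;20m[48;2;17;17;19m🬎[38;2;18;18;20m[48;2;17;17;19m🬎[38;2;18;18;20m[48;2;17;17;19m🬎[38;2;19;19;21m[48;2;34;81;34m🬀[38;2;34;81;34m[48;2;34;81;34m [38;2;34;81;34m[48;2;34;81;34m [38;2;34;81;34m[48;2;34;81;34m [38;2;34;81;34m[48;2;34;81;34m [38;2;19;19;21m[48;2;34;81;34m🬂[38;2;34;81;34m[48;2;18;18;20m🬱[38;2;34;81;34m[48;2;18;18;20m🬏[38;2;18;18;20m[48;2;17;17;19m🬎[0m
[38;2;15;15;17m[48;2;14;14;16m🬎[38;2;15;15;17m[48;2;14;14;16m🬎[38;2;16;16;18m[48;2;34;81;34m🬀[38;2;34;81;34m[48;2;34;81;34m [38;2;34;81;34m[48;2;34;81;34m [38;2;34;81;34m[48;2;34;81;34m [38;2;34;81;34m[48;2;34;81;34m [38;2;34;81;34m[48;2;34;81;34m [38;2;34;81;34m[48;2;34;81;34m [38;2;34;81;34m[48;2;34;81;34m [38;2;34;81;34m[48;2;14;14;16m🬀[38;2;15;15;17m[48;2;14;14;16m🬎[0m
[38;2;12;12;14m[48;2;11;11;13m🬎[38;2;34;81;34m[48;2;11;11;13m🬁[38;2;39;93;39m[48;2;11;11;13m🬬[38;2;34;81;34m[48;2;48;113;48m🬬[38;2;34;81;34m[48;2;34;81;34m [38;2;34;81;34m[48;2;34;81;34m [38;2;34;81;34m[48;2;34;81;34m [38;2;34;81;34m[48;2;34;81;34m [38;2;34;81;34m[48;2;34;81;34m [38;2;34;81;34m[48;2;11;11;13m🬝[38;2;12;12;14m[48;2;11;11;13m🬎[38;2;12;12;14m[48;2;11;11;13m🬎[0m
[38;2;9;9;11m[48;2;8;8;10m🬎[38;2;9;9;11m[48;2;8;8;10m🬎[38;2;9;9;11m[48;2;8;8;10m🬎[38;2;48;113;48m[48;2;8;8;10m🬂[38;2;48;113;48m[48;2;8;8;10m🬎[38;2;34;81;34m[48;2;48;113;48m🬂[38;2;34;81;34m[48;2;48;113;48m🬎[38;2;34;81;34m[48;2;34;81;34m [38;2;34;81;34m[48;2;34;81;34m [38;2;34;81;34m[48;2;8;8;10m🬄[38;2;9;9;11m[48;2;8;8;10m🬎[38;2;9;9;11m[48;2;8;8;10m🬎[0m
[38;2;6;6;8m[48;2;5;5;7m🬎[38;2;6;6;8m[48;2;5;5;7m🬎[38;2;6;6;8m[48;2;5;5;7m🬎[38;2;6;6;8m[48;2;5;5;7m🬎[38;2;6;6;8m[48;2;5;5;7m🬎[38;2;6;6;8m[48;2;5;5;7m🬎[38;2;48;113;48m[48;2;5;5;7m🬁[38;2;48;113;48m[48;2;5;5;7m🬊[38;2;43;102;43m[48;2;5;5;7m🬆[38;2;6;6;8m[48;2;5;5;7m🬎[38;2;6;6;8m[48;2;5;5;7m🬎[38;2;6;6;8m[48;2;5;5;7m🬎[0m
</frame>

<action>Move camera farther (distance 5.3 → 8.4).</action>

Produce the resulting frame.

<frame>
[38;2;23;23;25m[48;2;20;20;22m🬂[38;2;23;23;25m[48;2;20;20;22m🬂[38;2;23;23;25m[48;2;20;20;22m🬂[38;2;23;23;25m[48;2;20;20;22m🬂[38;2;23;23;25m[48;2;20;20;22m🬂[38;2;23;23;25m[48;2;20;20;22m🬂[38;2;23;23;25m[48;2;20;20;22m🬂[38;2;23;23;25m[48;2;20;20;22m🬂[38;2;23;23;25m[48;2;20;20;22m🬂[38;2;23;23;25m[48;2;20;20;22m🬂[38;2;23;23;25m[48;2;20;20;22m🬂[38;2;23;23;25m[48;2;20;20;22m🬂[0m
[38;2;18;18;20m[48;2;17;17;19m🬎[38;2;18;18;20m[48;2;17;17;19m🬎[38;2;18;18;20m[48;2;17;17;19m🬎[38;2;18;18;20m[48;2;17;17;19m🬎[38;2;18;18;20m[48;2;35;84;35m🬝[38;2;34;81;34m[48;2;18;18;20m🬱[38;2;18;18;20m[48;2;34;81;34m🬎[38;2;18;18;20m[48;2;17;17;19m🬎[38;2;18;18;20m[48;2;17;17;19m🬎[38;2;18;18;20m[48;2;17;17;19m🬎[38;2;18;18;20m[48;2;17;17;19m🬎[38;2;18;18;20m[48;2;17;17;19m🬎[0m
[38;2;15;15;17m[48;2;14;14;16m🬎[38;2;15;15;17m[48;2;14;14;16m🬎[38;2;15;15;17m[48;2;14;14;16m🬎[38;2;15;15;17m[48;2;14;14;16m🬎[38;2;16;16;18m[48;2;34;81;34m🬀[38;2;34;81;34m[48;2;34;81;34m [38;2;34;81;34m[48;2;34;81;34m [38;2;34;81;34m[48;2;34;81;34m [38;2;34;81;34m[48;2;15;15;17m🬓[38;2;15;15;17m[48;2;14;14;16m🬎[38;2;15;15;17m[48;2;14;14;16m🬎[38;2;15;15;17m[48;2;14;14;16m🬎[0m
[38;2;12;12;14m[48;2;11;11;13m🬎[38;2;12;12;14m[48;2;11;11;13m🬎[38;2;12;12;14m[48;2;11;11;13m🬎[38;2;34;81;34m[48;2;11;11;13m🬁[38;2;34;81;34m[48;2;48;113;48m🬊[38;2;34;81;34m[48;2;48;113;48m🬎[38;2;34;81;34m[48;2;34;81;34m [38;2;34;81;34m[48;2;34;81;34m [38;2;34;81;34m[48;2;11;11;13m🬀[38;2;12;12;14m[48;2;11;11;13m🬎[38;2;12;12;14m[48;2;11;11;13m🬎[38;2;12;12;14m[48;2;11;11;13m🬎[0m
[38;2;9;9;11m[48;2;8;8;10m🬎[38;2;9;9;11m[48;2;8;8;10m🬎[38;2;9;9;11m[48;2;8;8;10m🬎[38;2;9;9;11m[48;2;8;8;10m🬎[38;2;9;9;11m[48;2;8;8;10m🬎[38;2;48;113;48m[48;2;8;8;10m🬂[38;2;48;113;48m[48;2;8;8;10m🬊[38;2;38;91;38m[48;2;8;8;10m🬆[38;2;9;9;11m[48;2;8;8;10m🬎[38;2;9;9;11m[48;2;8;8;10m🬎[38;2;9;9;11m[48;2;8;8;10m🬎[38;2;9;9;11m[48;2;8;8;10m🬎[0m
[38;2;6;6;8m[48;2;5;5;7m🬎[38;2;6;6;8m[48;2;5;5;7m🬎[38;2;6;6;8m[48;2;5;5;7m🬎[38;2;6;6;8m[48;2;5;5;7m🬎[38;2;6;6;8m[48;2;5;5;7m🬎[38;2;6;6;8m[48;2;5;5;7m🬎[38;2;6;6;8m[48;2;5;5;7m🬎[38;2;6;6;8m[48;2;5;5;7m🬎[38;2;6;6;8m[48;2;5;5;7m🬎[38;2;6;6;8m[48;2;5;5;7m🬎[38;2;6;6;8m[48;2;5;5;7m🬎[38;2;6;6;8m[48;2;5;5;7m🬎[0m
</frame>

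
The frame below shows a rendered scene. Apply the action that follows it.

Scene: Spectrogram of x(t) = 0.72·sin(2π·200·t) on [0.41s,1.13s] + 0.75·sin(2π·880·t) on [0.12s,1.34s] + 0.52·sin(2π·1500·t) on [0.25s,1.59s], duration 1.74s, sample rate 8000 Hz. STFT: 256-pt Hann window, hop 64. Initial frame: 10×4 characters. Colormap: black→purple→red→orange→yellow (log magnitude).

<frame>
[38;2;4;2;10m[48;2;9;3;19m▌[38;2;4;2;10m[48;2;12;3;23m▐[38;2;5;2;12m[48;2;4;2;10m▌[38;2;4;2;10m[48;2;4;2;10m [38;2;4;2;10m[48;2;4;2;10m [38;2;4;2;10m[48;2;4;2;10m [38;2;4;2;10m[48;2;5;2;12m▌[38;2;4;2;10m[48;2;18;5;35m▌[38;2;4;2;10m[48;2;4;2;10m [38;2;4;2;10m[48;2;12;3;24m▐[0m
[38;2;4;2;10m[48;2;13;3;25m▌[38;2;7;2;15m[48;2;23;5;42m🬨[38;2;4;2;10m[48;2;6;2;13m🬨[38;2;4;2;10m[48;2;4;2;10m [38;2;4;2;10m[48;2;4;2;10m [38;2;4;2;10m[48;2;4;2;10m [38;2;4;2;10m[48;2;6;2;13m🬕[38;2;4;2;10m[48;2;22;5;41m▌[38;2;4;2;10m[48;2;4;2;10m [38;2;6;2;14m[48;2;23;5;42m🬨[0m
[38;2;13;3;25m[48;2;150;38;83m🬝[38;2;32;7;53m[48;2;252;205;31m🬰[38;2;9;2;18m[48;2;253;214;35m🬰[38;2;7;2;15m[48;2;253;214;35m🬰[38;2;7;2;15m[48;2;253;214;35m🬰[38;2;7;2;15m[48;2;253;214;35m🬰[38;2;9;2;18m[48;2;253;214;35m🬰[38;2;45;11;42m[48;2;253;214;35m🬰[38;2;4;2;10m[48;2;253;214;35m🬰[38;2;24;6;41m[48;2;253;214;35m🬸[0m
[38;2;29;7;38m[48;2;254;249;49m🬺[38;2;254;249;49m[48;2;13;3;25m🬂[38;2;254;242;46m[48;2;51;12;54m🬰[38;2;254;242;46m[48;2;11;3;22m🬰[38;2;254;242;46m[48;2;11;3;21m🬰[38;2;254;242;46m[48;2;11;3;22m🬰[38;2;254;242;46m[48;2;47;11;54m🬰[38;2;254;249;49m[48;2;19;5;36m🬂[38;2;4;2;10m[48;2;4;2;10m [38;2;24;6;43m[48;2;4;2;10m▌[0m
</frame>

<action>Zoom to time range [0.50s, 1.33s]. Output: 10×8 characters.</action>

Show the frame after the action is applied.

<frame>
[38;2;4;2;10m[48;2;4;2;10m [38;2;4;2;10m[48;2;4;2;10m [38;2;4;2;10m[48;2;4;2;10m [38;2;4;2;10m[48;2;4;2;10m [38;2;4;2;10m[48;2;4;2;10m [38;2;4;2;10m[48;2;4;2;10m [38;2;4;2;10m[48;2;4;2;10m [38;2;4;2;10m[48;2;5;2;12m▌[38;2;4;2;10m[48;2;4;2;10m [38;2;4;2;10m[48;2;4;2;10m [0m
[38;2;4;2;10m[48;2;4;2;10m [38;2;4;2;10m[48;2;4;2;10m [38;2;4;2;10m[48;2;4;2;10m [38;2;4;2;10m[48;2;4;2;10m [38;2;4;2;10m[48;2;4;2;10m [38;2;4;2;10m[48;2;4;2;10m [38;2;4;2;10m[48;2;4;2;10m [38;2;4;2;10m[48;2;5;2;12m▌[38;2;4;2;10m[48;2;4;2;10m [38;2;4;2;10m[48;2;4;2;10m [0m
[38;2;4;2;10m[48;2;4;2;10m [38;2;4;2;10m[48;2;4;2;10m [38;2;4;2;10m[48;2;4;2;10m [38;2;4;2;10m[48;2;4;2;10m [38;2;4;2;10m[48;2;4;2;10m [38;2;4;2;10m[48;2;4;2;10m [38;2;4;2;10m[48;2;4;2;10m [38;2;4;2;10m[48;2;5;2;12m▌[38;2;4;2;10m[48;2;4;2;10m [38;2;4;2;10m[48;2;4;2;10m [0m
[38;2;4;2;10m[48;2;4;2;10m [38;2;4;2;10m[48;2;4;2;10m [38;2;4;2;10m[48;2;4;2;10m [38;2;4;2;10m[48;2;4;2;10m [38;2;4;2;10m[48;2;4;2;10m [38;2;4;2;10m[48;2;4;2;10m [38;2;4;2;10m[48;2;4;2;10m [38;2;4;2;10m[48;2;6;2;13m▌[38;2;4;2;10m[48;2;4;2;10m [38;2;4;2;10m[48;2;4;2;10m [0m
[38;2;4;2;10m[48;2;253;215;35m🬎[38;2;4;2;10m[48;2;253;215;35m🬎[38;2;4;2;10m[48;2;253;215;35m🬎[38;2;4;2;10m[48;2;253;215;35m🬎[38;2;4;2;10m[48;2;253;215;35m🬎[38;2;4;2;10m[48;2;253;215;35m🬎[38;2;4;2;10m[48;2;253;215;35m🬎[38;2;5;2;12m[48;2;253;215;35m🬎[38;2;4;2;10m[48;2;253;215;35m🬎[38;2;4;2;10m[48;2;253;215;35m🬎[0m
[38;2;248;148;12m[48;2;7;2;15m🬂[38;2;248;148;12m[48;2;7;2;15m🬂[38;2;248;148;12m[48;2;7;2;15m🬂[38;2;248;148;12m[48;2;7;2;15m🬂[38;2;248;148;12m[48;2;7;2;15m🬂[38;2;248;148;12m[48;2;7;2;15m🬂[38;2;248;148;12m[48;2;7;2;15m🬂[38;2;248;148;12m[48;2;10;3;21m🬂[38;2;248;148;12m[48;2;7;2;15m🬂[38;2;248;148;12m[48;2;7;2;15m🬂[0m
[38;2;254;249;49m[48;2;19;5;36m🬂[38;2;254;249;49m[48;2;20;5;36m🬂[38;2;254;249;49m[48;2;20;5;36m🬂[38;2;254;249;49m[48;2;20;5;36m🬂[38;2;254;249;49m[48;2;20;5;36m🬂[38;2;254;249;49m[48;2;20;5;36m🬂[38;2;254;249;49m[48;2;20;5;36m🬂[38;2;254;249;49m[48;2;28;6;50m🬂[38;2;254;249;49m[48;2;19;5;36m🬂[38;2;254;249;49m[48;2;19;5;36m🬂[0m
[38;2;11;3;21m[48;2;240;170;43m🬂[38;2;11;3;22m[48;2;240;170;43m🬂[38;2;11;3;21m[48;2;240;170;43m🬂[38;2;11;3;22m[48;2;240;170;43m🬂[38;2;11;3;21m[48;2;240;170;43m🬂[38;2;11;3;21m[48;2;240;170;43m🬂[38;2;11;3;22m[48;2;240;170;43m🬂[38;2;51;12;54m[48;2;245;181;36m🬂[38;2;4;2;10m[48;2;4;2;10m [38;2;4;2;10m[48;2;4;2;10m [0m
</frame>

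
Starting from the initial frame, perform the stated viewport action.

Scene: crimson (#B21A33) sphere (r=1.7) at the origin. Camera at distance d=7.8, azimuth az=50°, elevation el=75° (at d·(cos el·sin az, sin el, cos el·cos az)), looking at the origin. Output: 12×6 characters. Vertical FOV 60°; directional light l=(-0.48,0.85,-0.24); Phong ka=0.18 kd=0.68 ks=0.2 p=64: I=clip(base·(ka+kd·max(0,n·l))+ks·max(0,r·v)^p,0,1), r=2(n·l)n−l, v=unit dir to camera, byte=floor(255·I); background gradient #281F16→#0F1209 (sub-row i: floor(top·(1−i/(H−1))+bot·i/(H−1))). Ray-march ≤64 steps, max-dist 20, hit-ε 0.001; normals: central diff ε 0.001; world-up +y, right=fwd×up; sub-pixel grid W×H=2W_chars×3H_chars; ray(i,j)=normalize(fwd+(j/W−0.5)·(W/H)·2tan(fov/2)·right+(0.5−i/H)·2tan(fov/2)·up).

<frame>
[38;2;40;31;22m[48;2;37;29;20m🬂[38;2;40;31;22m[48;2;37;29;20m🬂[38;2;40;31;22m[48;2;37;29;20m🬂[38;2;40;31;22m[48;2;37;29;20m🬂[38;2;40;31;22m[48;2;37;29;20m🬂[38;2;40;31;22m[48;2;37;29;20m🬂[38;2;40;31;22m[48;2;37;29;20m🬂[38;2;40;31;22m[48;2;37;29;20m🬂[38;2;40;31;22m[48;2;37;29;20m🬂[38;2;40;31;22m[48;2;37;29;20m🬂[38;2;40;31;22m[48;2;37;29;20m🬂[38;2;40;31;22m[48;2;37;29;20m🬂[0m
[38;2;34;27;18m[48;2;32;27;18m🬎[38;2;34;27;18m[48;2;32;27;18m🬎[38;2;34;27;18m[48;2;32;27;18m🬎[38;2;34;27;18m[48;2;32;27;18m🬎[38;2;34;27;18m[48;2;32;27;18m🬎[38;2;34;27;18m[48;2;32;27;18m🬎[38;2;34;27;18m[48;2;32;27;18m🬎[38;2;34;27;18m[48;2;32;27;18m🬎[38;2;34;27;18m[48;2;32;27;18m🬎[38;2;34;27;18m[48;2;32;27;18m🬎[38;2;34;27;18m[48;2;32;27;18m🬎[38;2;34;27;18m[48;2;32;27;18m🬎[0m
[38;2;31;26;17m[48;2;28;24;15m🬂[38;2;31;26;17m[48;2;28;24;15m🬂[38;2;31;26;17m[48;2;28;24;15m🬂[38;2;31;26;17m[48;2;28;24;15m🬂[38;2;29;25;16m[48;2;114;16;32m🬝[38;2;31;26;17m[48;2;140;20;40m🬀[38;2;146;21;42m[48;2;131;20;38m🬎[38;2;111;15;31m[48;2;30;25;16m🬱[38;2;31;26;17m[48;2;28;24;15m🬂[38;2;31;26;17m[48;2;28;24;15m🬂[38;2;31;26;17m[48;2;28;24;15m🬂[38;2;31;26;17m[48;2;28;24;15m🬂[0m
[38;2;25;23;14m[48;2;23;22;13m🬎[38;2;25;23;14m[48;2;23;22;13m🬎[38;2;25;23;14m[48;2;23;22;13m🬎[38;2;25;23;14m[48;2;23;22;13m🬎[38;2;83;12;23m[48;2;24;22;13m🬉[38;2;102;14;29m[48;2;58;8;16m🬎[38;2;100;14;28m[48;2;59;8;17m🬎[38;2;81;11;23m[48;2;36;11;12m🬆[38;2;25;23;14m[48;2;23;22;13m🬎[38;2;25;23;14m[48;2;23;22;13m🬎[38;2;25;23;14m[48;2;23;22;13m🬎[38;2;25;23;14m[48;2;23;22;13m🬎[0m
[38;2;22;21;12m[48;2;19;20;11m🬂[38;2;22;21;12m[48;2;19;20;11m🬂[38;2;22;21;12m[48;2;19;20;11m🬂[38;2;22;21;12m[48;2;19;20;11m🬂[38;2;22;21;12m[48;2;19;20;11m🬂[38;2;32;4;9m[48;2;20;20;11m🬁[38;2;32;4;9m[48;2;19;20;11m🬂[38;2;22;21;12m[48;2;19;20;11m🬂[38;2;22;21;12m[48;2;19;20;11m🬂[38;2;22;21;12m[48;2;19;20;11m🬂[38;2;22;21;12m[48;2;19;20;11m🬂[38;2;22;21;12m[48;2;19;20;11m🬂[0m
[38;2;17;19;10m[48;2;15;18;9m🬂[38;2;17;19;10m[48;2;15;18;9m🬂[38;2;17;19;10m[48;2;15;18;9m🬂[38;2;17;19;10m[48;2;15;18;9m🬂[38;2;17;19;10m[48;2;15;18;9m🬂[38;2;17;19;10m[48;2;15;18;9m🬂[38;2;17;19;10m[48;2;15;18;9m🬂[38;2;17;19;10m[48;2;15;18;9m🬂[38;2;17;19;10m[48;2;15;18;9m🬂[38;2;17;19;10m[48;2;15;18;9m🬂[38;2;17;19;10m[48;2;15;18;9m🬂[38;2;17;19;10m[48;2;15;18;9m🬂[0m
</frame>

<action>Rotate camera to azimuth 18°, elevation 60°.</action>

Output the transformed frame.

<frame>
[38;2;40;31;22m[48;2;37;29;20m🬂[38;2;40;31;22m[48;2;37;29;20m🬂[38;2;40;31;22m[48;2;37;29;20m🬂[38;2;40;31;22m[48;2;37;29;20m🬂[38;2;40;31;22m[48;2;37;29;20m🬂[38;2;40;31;22m[48;2;37;29;20m🬂[38;2;40;31;22m[48;2;37;29;20m🬂[38;2;40;31;22m[48;2;37;29;20m🬂[38;2;40;31;22m[48;2;37;29;20m🬂[38;2;40;31;22m[48;2;37;29;20m🬂[38;2;40;31;22m[48;2;37;29;20m🬂[38;2;40;31;22m[48;2;37;29;20m🬂[0m
[38;2;34;27;18m[48;2;32;27;18m🬎[38;2;34;27;18m[48;2;32;27;18m🬎[38;2;34;27;18m[48;2;32;27;18m🬎[38;2;34;27;18m[48;2;32;27;18m🬎[38;2;34;27;18m[48;2;32;27;18m🬎[38;2;34;27;18m[48;2;32;27;18m🬎[38;2;34;27;18m[48;2;32;27;18m🬎[38;2;34;27;18m[48;2;32;27;18m🬎[38;2;34;27;18m[48;2;32;27;18m🬎[38;2;34;27;18m[48;2;32;27;18m🬎[38;2;34;27;18m[48;2;32;27;18m🬎[38;2;34;27;18m[48;2;32;27;18m🬎[0m
[38;2;31;26;17m[48;2;28;24;15m🬂[38;2;31;26;17m[48;2;28;24;15m🬂[38;2;31;26;17m[48;2;28;24;15m🬂[38;2;31;26;17m[48;2;28;24;15m🬂[38;2;29;25;16m[48;2;129;18;37m🬝[38;2;31;26;17m[48;2;141;21;41m🬀[38;2;135;19;38m[48;2;114;16;32m🬆[38;2;94;13;27m[48;2;37;21;16m🬓[38;2;31;26;17m[48;2;28;24;15m🬂[38;2;31;26;17m[48;2;28;24;15m🬂[38;2;31;26;17m[48;2;28;24;15m🬂[38;2;31;26;17m[48;2;28;24;15m🬂[0m
[38;2;25;23;14m[48;2;23;22;13m🬎[38;2;25;23;14m[48;2;23;22;13m🬎[38;2;25;23;14m[48;2;23;22;13m🬎[38;2;25;23;14m[48;2;23;22;13m🬎[38;2;96;14;27m[48;2;24;22;13m🬉[38;2;97;13;27m[48;2;55;8;15m🬎[38;2;86;12;24m[48;2;47;6;13m🬆[38;2;68;9;19m[48;2;34;8;10m🬀[38;2;25;23;14m[48;2;23;22;13m🬎[38;2;25;23;14m[48;2;23;22;13m🬎[38;2;25;23;14m[48;2;23;22;13m🬎[38;2;25;23;14m[48;2;23;22;13m🬎[0m
[38;2;22;21;12m[48;2;19;20;11m🬂[38;2;22;21;12m[48;2;19;20;11m🬂[38;2;22;21;12m[48;2;19;20;11m🬂[38;2;22;21;12m[48;2;19;20;11m🬂[38;2;22;21;12m[48;2;19;20;11m🬂[38;2;32;4;9m[48;2;20;20;11m🬁[38;2;32;4;9m[48;2;19;20;11m🬂[38;2;22;21;12m[48;2;19;20;11m🬂[38;2;22;21;12m[48;2;19;20;11m🬂[38;2;22;21;12m[48;2;19;20;11m🬂[38;2;22;21;12m[48;2;19;20;11m🬂[38;2;22;21;12m[48;2;19;20;11m🬂[0m
[38;2;17;19;10m[48;2;15;18;9m🬂[38;2;17;19;10m[48;2;15;18;9m🬂[38;2;17;19;10m[48;2;15;18;9m🬂[38;2;17;19;10m[48;2;15;18;9m🬂[38;2;17;19;10m[48;2;15;18;9m🬂[38;2;17;19;10m[48;2;15;18;9m🬂[38;2;17;19;10m[48;2;15;18;9m🬂[38;2;17;19;10m[48;2;15;18;9m🬂[38;2;17;19;10m[48;2;15;18;9m🬂[38;2;17;19;10m[48;2;15;18;9m🬂[38;2;17;19;10m[48;2;15;18;9m🬂[38;2;17;19;10m[48;2;15;18;9m🬂[0m
</frame>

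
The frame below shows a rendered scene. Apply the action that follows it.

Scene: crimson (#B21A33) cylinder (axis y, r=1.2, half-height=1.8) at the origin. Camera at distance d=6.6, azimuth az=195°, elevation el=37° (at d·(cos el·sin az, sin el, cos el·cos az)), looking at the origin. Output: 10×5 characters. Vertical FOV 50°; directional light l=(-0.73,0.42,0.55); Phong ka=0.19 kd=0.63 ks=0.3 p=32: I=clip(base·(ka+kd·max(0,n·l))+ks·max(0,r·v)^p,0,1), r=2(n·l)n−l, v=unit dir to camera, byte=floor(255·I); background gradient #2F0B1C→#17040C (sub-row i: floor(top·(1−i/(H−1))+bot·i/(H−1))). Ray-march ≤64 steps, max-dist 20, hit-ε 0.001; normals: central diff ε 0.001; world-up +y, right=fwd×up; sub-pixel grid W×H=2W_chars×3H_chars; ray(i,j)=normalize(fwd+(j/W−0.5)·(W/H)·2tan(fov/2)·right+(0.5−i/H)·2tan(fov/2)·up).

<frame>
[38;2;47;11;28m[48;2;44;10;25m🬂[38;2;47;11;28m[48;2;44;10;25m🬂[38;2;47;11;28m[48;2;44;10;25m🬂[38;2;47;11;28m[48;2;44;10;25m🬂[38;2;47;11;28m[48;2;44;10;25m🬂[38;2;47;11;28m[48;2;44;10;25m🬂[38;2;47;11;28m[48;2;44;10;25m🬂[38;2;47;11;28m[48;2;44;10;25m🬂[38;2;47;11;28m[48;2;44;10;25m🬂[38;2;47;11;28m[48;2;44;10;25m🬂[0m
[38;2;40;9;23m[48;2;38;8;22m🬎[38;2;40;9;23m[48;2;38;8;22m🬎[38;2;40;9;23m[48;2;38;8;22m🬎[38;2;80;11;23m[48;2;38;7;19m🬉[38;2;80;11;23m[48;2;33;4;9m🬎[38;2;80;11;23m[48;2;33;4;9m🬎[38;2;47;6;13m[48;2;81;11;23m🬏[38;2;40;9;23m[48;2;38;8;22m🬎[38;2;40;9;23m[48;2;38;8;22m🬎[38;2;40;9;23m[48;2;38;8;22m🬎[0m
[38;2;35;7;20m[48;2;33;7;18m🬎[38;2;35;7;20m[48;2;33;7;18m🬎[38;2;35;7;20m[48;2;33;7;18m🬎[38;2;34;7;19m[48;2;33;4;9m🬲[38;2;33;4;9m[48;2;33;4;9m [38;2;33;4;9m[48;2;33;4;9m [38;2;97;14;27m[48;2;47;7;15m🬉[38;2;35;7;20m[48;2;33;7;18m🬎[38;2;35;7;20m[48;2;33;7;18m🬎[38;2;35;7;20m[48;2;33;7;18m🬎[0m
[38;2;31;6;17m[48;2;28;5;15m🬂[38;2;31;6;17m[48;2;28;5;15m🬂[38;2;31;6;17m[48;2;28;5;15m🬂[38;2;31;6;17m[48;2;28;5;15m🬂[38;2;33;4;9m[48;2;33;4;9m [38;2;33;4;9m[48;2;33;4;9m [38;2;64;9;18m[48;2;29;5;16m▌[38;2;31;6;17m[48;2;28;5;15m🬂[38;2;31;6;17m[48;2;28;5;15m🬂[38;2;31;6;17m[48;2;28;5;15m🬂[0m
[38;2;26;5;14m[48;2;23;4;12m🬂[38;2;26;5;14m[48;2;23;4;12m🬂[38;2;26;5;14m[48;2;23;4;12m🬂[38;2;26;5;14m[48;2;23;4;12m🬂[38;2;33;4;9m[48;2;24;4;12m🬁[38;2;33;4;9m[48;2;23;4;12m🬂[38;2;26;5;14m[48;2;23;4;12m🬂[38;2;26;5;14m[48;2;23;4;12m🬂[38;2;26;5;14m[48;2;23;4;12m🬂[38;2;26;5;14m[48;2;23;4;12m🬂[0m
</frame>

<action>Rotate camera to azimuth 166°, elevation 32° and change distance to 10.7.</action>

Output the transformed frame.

<frame>
[38;2;47;11;28m[48;2;44;10;25m🬂[38;2;47;11;28m[48;2;44;10;25m🬂[38;2;47;11;28m[48;2;44;10;25m🬂[38;2;47;11;28m[48;2;44;10;25m🬂[38;2;47;11;28m[48;2;44;10;25m🬂[38;2;47;11;28m[48;2;44;10;25m🬂[38;2;47;11;28m[48;2;44;10;25m🬂[38;2;47;11;28m[48;2;44;10;25m🬂[38;2;47;11;28m[48;2;44;10;25m🬂[38;2;47;11;28m[48;2;44;10;25m🬂[0m
[38;2;40;9;23m[48;2;38;8;22m🬎[38;2;40;9;23m[48;2;38;8;22m🬎[38;2;40;9;23m[48;2;38;8;22m🬎[38;2;40;9;23m[48;2;38;8;22m🬎[38;2;40;8;23m[48;2;80;11;23m🬝[38;2;40;9;23m[48;2;81;11;23m🬎[38;2;40;9;23m[48;2;38;8;22m🬎[38;2;40;9;23m[48;2;38;8;22m🬎[38;2;40;9;23m[48;2;38;8;22m🬎[38;2;40;9;23m[48;2;38;8;22m🬎[0m
[38;2;35;7;20m[48;2;33;7;18m🬎[38;2;35;7;20m[48;2;33;7;18m🬎[38;2;35;7;20m[48;2;33;7;18m🬎[38;2;35;7;20m[48;2;33;7;18m🬎[38;2;34;7;19m[48;2;33;4;9m▌[38;2;33;4;9m[48;2;33;4;9m [38;2;35;7;20m[48;2;33;7;18m🬎[38;2;35;7;20m[48;2;33;7;18m🬎[38;2;35;7;20m[48;2;33;7;18m🬎[38;2;35;7;20m[48;2;33;7;18m🬎[0m
[38;2;31;6;17m[48;2;28;5;15m🬂[38;2;31;6;17m[48;2;28;5;15m🬂[38;2;31;6;17m[48;2;28;5;15m🬂[38;2;31;6;17m[48;2;28;5;15m🬂[38;2;29;5;15m[48;2;33;4;9m🬲[38;2;33;4;9m[48;2;28;5;15m🬎[38;2;31;6;17m[48;2;28;5;15m🬂[38;2;31;6;17m[48;2;28;5;15m🬂[38;2;31;6;17m[48;2;28;5;15m🬂[38;2;31;6;17m[48;2;28;5;15m🬂[0m
[38;2;26;5;14m[48;2;23;4;12m🬂[38;2;26;5;14m[48;2;23;4;12m🬂[38;2;26;5;14m[48;2;23;4;12m🬂[38;2;26;5;14m[48;2;23;4;12m🬂[38;2;26;5;14m[48;2;23;4;12m🬂[38;2;26;5;14m[48;2;23;4;12m🬂[38;2;26;5;14m[48;2;23;4;12m🬂[38;2;26;5;14m[48;2;23;4;12m🬂[38;2;26;5;14m[48;2;23;4;12m🬂[38;2;26;5;14m[48;2;23;4;12m🬂[0m
</frame>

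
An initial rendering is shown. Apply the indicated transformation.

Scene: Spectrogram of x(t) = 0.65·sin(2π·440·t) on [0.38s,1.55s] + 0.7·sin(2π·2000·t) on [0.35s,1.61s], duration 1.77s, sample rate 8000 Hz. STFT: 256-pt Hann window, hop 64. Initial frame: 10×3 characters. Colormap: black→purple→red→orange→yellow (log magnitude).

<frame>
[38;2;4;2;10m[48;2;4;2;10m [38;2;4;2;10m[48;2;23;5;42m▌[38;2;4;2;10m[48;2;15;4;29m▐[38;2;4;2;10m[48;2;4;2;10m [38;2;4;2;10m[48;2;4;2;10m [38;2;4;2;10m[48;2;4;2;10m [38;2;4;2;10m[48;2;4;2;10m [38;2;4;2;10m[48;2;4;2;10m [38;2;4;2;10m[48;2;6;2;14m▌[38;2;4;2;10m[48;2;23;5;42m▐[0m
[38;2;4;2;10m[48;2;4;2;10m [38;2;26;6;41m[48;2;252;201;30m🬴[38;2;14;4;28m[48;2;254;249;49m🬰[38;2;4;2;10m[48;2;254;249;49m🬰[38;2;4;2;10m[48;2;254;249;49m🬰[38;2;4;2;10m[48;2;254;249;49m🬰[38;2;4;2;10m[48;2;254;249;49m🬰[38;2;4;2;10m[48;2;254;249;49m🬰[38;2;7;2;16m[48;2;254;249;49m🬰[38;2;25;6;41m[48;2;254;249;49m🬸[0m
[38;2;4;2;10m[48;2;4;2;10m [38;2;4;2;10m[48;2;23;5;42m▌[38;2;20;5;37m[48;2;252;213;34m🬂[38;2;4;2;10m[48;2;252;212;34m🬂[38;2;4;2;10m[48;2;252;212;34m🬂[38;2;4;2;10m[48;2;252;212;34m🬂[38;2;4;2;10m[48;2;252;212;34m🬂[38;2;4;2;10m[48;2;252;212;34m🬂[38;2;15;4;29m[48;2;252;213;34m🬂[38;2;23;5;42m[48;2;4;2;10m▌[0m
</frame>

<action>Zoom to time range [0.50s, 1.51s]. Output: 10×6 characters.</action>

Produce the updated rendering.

<frame>
[38;2;4;2;10m[48;2;4;2;10m [38;2;4;2;10m[48;2;4;2;10m [38;2;4;2;10m[48;2;4;2;10m [38;2;4;2;10m[48;2;4;2;10m [38;2;4;2;10m[48;2;4;2;10m [38;2;4;2;10m[48;2;4;2;10m [38;2;4;2;10m[48;2;4;2;10m [38;2;4;2;10m[48;2;4;2;10m [38;2;4;2;10m[48;2;4;2;10m [38;2;4;2;10m[48;2;4;2;10m [0m
[38;2;4;2;10m[48;2;4;2;10m [38;2;4;2;10m[48;2;4;2;10m [38;2;4;2;10m[48;2;4;2;10m [38;2;4;2;10m[48;2;4;2;10m [38;2;4;2;10m[48;2;4;2;10m [38;2;4;2;10m[48;2;4;2;10m [38;2;4;2;10m[48;2;4;2;10m [38;2;4;2;10m[48;2;4;2;10m [38;2;4;2;10m[48;2;4;2;10m [38;2;4;2;10m[48;2;4;2;10m [0m
[38;2;4;2;10m[48;2;254;249;49m🬎[38;2;4;2;10m[48;2;254;249;49m🬎[38;2;4;2;10m[48;2;254;249;49m🬎[38;2;4;2;10m[48;2;254;249;49m🬎[38;2;4;2;10m[48;2;254;249;49m🬎[38;2;4;2;10m[48;2;254;249;49m🬎[38;2;4;2;10m[48;2;254;249;49m🬎[38;2;4;2;10m[48;2;254;249;49m🬎[38;2;4;2;10m[48;2;254;249;49m🬎[38;2;4;2;10m[48;2;254;249;49m🬎[0m
[38;2;251;181;22m[48;2;4;2;10m🬂[38;2;251;181;22m[48;2;4;2;10m🬂[38;2;251;181;22m[48;2;4;2;10m🬂[38;2;251;181;22m[48;2;4;2;10m🬂[38;2;251;181;22m[48;2;4;2;10m🬂[38;2;251;181;22m[48;2;4;2;10m🬂[38;2;251;181;22m[48;2;4;2;10m🬂[38;2;251;181;22m[48;2;4;2;10m🬂[38;2;251;181;22m[48;2;4;2;10m🬂[38;2;251;181;22m[48;2;4;2;10m🬂[0m
[38;2;4;2;10m[48;2;4;2;10m [38;2;4;2;10m[48;2;4;2;10m [38;2;4;2;10m[48;2;4;2;10m [38;2;4;2;10m[48;2;4;2;10m [38;2;4;2;10m[48;2;4;2;10m [38;2;4;2;10m[48;2;4;2;10m [38;2;4;2;10m[48;2;4;2;10m [38;2;4;2;10m[48;2;4;2;10m [38;2;4;2;10m[48;2;4;2;10m [38;2;4;2;10m[48;2;4;2;10m [0m
[38;2;252;213;34m[48;2;4;2;10m🬎[38;2;252;213;34m[48;2;4;2;10m🬎[38;2;252;213;34m[48;2;4;2;10m🬎[38;2;252;213;34m[48;2;4;2;10m🬎[38;2;252;213;34m[48;2;4;2;10m🬎[38;2;252;213;34m[48;2;4;2;10m🬎[38;2;252;213;34m[48;2;4;2;10m🬎[38;2;252;213;34m[48;2;4;2;10m🬎[38;2;252;213;34m[48;2;4;2;10m🬎[38;2;252;213;34m[48;2;4;2;10m🬎[0m
</frame>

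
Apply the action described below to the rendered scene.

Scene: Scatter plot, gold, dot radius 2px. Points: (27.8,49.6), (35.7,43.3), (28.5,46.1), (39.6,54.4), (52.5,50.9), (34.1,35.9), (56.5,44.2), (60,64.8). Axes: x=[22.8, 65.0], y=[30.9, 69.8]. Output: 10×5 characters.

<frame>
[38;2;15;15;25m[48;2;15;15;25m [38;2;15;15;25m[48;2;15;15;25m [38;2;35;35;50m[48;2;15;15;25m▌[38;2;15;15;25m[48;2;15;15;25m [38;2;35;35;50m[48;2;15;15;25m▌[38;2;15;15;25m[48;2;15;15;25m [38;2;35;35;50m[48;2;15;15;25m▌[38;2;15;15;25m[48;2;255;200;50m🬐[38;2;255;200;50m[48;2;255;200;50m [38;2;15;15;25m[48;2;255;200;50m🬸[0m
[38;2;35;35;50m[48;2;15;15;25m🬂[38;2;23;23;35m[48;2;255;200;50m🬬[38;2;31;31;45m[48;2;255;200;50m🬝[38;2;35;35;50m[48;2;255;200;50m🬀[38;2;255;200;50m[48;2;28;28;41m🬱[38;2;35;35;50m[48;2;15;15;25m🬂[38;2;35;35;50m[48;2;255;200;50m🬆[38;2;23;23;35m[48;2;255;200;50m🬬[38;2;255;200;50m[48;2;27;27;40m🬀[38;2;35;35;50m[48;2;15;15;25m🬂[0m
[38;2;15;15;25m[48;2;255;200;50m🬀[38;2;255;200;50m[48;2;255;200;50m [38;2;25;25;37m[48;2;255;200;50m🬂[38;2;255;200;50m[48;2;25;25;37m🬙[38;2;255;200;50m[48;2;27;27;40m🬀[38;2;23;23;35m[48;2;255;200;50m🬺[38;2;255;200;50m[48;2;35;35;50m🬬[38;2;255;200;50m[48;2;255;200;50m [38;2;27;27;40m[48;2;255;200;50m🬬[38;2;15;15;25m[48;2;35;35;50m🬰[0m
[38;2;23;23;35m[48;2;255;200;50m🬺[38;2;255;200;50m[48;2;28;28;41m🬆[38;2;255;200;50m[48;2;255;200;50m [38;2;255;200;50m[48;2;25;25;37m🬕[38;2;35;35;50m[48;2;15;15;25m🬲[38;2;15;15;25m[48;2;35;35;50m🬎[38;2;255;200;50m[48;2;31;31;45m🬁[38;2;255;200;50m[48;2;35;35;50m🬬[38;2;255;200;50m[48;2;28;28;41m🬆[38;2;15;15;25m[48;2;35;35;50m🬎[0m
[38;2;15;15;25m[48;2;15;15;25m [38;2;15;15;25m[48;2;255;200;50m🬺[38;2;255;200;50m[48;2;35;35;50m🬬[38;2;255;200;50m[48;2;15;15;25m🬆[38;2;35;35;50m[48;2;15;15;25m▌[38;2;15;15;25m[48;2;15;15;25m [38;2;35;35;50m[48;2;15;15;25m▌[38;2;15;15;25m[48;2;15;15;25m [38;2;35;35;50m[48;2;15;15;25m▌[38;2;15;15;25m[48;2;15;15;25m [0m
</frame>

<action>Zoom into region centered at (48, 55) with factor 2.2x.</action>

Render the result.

<frame>
[38;2;15;15;25m[48;2;15;15;25m [38;2;15;15;25m[48;2;15;15;25m [38;2;35;35;50m[48;2;15;15;25m▌[38;2;15;15;25m[48;2;15;15;25m [38;2;35;35;50m[48;2;15;15;25m▌[38;2;15;15;25m[48;2;15;15;25m [38;2;35;35;50m[48;2;15;15;25m▌[38;2;15;15;25m[48;2;15;15;25m [38;2;35;35;50m[48;2;15;15;25m▌[38;2;15;15;25m[48;2;15;15;25m [0m
[38;2;23;23;35m[48;2;255;200;50m🬝[38;2;35;35;50m[48;2;15;15;25m🬂[38;2;35;35;50m[48;2;15;15;25m🬕[38;2;35;35;50m[48;2;15;15;25m🬂[38;2;35;35;50m[48;2;15;15;25m🬕[38;2;35;35;50m[48;2;15;15;25m🬂[38;2;35;35;50m[48;2;15;15;25m🬕[38;2;35;35;50m[48;2;15;15;25m🬂[38;2;35;35;50m[48;2;15;15;25m🬕[38;2;35;35;50m[48;2;15;15;25m🬂[0m
[38;2;255;200;50m[48;2;255;200;50m [38;2;255;200;50m[48;2;15;15;25m🬛[38;2;35;35;50m[48;2;15;15;25m🬛[38;2;15;15;25m[48;2;35;35;50m🬰[38;2;35;35;50m[48;2;15;15;25m🬛[38;2;15;15;25m[48;2;35;35;50m🬰[38;2;31;31;45m[48;2;255;200;50m🬝[38;2;15;15;25m[48;2;35;35;50m🬰[38;2;35;35;50m[48;2;15;15;25m🬛[38;2;15;15;25m[48;2;35;35;50m🬰[0m
[38;2;23;23;35m[48;2;255;200;50m🬺[38;2;15;15;25m[48;2;35;35;50m🬎[38;2;35;35;50m[48;2;15;15;25m🬲[38;2;15;15;25m[48;2;35;35;50m🬎[38;2;35;35;50m[48;2;15;15;25m🬲[38;2;23;23;35m[48;2;255;200;50m🬴[38;2;255;200;50m[48;2;255;200;50m [38;2;255;200;50m[48;2;25;25;37m🬛[38;2;35;35;50m[48;2;15;15;25m🬲[38;2;15;15;25m[48;2;35;35;50m🬎[0m
[38;2;15;15;25m[48;2;15;15;25m [38;2;15;15;25m[48;2;15;15;25m [38;2;35;35;50m[48;2;15;15;25m▌[38;2;15;15;25m[48;2;15;15;25m [38;2;35;35;50m[48;2;15;15;25m▌[38;2;15;15;25m[48;2;15;15;25m [38;2;255;200;50m[48;2;27;27;40m🬁[38;2;15;15;25m[48;2;15;15;25m [38;2;35;35;50m[48;2;15;15;25m▌[38;2;15;15;25m[48;2;15;15;25m [0m
</frame>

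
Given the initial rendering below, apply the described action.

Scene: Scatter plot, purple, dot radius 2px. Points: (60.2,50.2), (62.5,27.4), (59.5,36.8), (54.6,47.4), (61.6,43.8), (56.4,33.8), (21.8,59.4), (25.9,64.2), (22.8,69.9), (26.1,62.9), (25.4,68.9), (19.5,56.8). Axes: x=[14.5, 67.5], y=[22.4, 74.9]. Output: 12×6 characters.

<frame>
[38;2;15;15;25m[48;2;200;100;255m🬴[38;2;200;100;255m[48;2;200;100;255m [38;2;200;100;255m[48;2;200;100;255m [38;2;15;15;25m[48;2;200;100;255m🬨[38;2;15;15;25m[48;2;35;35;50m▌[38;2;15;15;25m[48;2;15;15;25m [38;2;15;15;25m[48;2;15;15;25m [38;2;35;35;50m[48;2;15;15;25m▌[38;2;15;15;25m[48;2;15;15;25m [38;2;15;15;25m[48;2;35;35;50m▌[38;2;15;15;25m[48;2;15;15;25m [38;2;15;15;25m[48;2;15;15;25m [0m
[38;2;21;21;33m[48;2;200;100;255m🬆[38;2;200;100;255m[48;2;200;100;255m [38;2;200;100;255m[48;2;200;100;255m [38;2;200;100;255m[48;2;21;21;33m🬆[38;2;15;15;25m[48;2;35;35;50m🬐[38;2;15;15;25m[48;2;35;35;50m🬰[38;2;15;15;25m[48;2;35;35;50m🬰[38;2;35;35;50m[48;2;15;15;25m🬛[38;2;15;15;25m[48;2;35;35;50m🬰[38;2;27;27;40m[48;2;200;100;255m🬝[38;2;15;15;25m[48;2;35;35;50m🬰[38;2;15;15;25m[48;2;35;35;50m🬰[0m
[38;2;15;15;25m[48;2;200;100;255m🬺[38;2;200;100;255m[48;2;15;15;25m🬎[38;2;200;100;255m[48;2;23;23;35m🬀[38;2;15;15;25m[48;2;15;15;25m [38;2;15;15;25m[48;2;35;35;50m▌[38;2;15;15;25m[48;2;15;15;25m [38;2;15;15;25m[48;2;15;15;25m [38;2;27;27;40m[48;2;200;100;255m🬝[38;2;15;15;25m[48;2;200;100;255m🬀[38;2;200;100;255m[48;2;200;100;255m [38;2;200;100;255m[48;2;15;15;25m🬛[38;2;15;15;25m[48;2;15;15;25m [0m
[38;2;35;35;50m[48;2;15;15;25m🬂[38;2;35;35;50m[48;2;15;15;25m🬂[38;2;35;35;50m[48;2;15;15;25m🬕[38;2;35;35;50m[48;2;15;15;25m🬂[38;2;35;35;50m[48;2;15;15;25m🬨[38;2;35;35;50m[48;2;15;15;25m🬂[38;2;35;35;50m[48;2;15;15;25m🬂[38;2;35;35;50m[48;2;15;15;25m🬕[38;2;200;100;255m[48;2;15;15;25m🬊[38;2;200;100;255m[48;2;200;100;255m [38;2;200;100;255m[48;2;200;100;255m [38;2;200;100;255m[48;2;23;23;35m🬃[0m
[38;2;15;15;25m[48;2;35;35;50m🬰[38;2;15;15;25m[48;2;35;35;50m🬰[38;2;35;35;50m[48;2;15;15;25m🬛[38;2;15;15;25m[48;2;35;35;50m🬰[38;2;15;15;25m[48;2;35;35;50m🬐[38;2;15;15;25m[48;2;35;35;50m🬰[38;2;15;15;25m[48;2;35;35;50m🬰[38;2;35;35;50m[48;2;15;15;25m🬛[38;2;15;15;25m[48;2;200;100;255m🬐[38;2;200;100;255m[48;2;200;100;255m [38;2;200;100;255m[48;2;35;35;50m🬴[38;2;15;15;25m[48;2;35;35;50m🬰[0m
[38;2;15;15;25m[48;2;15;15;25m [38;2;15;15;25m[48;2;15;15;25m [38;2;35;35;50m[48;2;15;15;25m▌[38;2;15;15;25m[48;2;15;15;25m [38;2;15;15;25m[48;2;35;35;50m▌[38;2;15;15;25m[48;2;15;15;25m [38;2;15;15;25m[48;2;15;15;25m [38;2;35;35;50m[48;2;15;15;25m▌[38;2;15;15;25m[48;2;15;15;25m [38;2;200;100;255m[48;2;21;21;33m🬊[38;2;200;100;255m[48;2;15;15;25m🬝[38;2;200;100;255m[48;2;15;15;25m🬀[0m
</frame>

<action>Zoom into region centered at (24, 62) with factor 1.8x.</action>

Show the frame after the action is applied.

<frame>
[38;2;15;15;25m[48;2;15;15;25m [38;2;15;15;25m[48;2;15;15;25m [38;2;35;35;50m[48;2;15;15;25m▌[38;2;15;15;25m[48;2;15;15;25m [38;2;23;23;35m[48;2;200;100;255m🬝[38;2;15;15;25m[48;2;200;100;255m🬊[38;2;15;15;25m[48;2;200;100;255m🬬[38;2;35;35;50m[48;2;15;15;25m▌[38;2;15;15;25m[48;2;15;15;25m [38;2;15;15;25m[48;2;35;35;50m▌[38;2;15;15;25m[48;2;15;15;25m [38;2;15;15;25m[48;2;15;15;25m [0m
[38;2;15;15;25m[48;2;35;35;50m🬰[38;2;15;15;25m[48;2;35;35;50m🬰[38;2;35;35;50m[48;2;15;15;25m🬛[38;2;15;15;25m[48;2;35;35;50m🬰[38;2;200;100;255m[48;2;28;28;41m🬊[38;2;200;100;255m[48;2;200;100;255m [38;2;200;100;255m[48;2;200;100;255m [38;2;27;27;40m[48;2;200;100;255m🬸[38;2;15;15;25m[48;2;35;35;50m🬰[38;2;15;15;25m[48;2;35;35;50m🬐[38;2;15;15;25m[48;2;35;35;50m🬰[38;2;15;15;25m[48;2;35;35;50m🬰[0m
[38;2;15;15;25m[48;2;15;15;25m [38;2;15;15;25m[48;2;15;15;25m [38;2;35;35;50m[48;2;15;15;25m▌[38;2;15;15;25m[48;2;15;15;25m [38;2;23;23;35m[48;2;200;100;255m🬝[38;2;15;15;25m[48;2;200;100;255m🬐[38;2;200;100;255m[48;2;200;100;255m [38;2;200;100;255m[48;2;15;15;25m🬛[38;2;15;15;25m[48;2;15;15;25m [38;2;15;15;25m[48;2;35;35;50m▌[38;2;15;15;25m[48;2;15;15;25m [38;2;15;15;25m[48;2;15;15;25m [0m
[38;2;35;35;50m[48;2;15;15;25m🬂[38;2;35;35;50m[48;2;15;15;25m🬂[38;2;31;31;45m[48;2;200;100;255m🬝[38;2;35;35;50m[48;2;200;100;255m🬀[38;2;200;100;255m[48;2;200;100;255m [38;2;200;100;255m[48;2;25;25;37m🬛[38;2;200;100;255m[48;2;15;15;25m🬂[38;2;35;35;50m[48;2;15;15;25m🬕[38;2;35;35;50m[48;2;15;15;25m🬂[38;2;35;35;50m[48;2;15;15;25m🬨[38;2;35;35;50m[48;2;15;15;25m🬂[38;2;35;35;50m[48;2;15;15;25m🬂[0m
[38;2;15;15;25m[48;2;35;35;50m🬰[38;2;15;15;25m[48;2;35;35;50m🬰[38;2;35;35;50m[48;2;15;15;25m🬛[38;2;200;100;255m[48;2;21;21;33m🬊[38;2;200;100;255m[48;2;30;30;43m🬂[38;2;15;15;25m[48;2;35;35;50m🬰[38;2;15;15;25m[48;2;35;35;50m🬰[38;2;35;35;50m[48;2;15;15;25m🬛[38;2;15;15;25m[48;2;35;35;50m🬰[38;2;15;15;25m[48;2;35;35;50m🬐[38;2;15;15;25m[48;2;35;35;50m🬰[38;2;15;15;25m[48;2;35;35;50m🬰[0m
[38;2;15;15;25m[48;2;15;15;25m [38;2;15;15;25m[48;2;15;15;25m [38;2;35;35;50m[48;2;15;15;25m▌[38;2;15;15;25m[48;2;15;15;25m [38;2;15;15;25m[48;2;35;35;50m▌[38;2;15;15;25m[48;2;15;15;25m [38;2;15;15;25m[48;2;15;15;25m [38;2;35;35;50m[48;2;15;15;25m▌[38;2;15;15;25m[48;2;15;15;25m [38;2;15;15;25m[48;2;35;35;50m▌[38;2;15;15;25m[48;2;15;15;25m [38;2;15;15;25m[48;2;15;15;25m [0m
</frame>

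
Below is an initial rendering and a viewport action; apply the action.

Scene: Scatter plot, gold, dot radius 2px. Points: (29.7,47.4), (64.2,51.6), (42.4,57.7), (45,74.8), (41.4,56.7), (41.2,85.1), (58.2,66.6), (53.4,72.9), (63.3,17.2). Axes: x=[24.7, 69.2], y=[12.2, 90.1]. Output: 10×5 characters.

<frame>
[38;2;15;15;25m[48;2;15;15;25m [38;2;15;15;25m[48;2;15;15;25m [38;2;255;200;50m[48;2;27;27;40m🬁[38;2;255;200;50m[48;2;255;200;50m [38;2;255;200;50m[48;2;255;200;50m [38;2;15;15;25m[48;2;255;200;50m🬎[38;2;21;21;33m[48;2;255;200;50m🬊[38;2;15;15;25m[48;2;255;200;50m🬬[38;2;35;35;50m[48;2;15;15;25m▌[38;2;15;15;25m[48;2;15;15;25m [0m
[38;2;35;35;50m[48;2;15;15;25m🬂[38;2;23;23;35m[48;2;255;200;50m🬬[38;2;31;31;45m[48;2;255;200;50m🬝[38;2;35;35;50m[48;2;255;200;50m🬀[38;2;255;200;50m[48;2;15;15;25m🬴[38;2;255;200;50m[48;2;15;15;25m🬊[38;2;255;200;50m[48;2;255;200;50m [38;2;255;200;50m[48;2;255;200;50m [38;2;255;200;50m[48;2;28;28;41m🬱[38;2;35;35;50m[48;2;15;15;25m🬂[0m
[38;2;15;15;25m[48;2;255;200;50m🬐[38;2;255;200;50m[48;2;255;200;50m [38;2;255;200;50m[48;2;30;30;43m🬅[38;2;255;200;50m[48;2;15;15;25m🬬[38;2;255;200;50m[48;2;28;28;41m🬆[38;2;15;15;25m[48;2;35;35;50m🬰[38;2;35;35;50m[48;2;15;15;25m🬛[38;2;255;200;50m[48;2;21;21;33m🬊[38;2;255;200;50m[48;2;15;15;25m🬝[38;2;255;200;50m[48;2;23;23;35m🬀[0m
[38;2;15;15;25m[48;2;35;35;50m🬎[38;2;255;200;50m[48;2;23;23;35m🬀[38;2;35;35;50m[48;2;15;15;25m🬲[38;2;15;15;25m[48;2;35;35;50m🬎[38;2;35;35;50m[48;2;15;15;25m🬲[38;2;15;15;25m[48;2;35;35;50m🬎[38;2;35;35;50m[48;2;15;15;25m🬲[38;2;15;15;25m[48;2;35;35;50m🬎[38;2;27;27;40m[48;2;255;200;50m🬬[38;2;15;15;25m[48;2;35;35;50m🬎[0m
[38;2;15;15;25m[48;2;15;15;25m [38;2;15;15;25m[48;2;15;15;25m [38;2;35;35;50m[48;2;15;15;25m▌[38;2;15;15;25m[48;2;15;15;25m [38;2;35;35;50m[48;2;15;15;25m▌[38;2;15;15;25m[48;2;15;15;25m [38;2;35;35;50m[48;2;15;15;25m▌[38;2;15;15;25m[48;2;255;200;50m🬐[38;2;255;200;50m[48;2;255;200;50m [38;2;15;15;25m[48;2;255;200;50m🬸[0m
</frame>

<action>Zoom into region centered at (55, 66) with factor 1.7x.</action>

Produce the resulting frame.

<frame>
[38;2;255;200;50m[48;2;255;200;50m [38;2;15;15;25m[48;2;255;200;50m🬨[38;2;35;35;50m[48;2;15;15;25m▌[38;2;15;15;25m[48;2;15;15;25m [38;2;23;23;35m[48;2;255;200;50m🬬[38;2;15;15;25m[48;2;15;15;25m [38;2;35;35;50m[48;2;15;15;25m▌[38;2;15;15;25m[48;2;15;15;25m [38;2;35;35;50m[48;2;15;15;25m▌[38;2;15;15;25m[48;2;15;15;25m [0m
[38;2;255;200;50m[48;2;15;15;25m🬬[38;2;255;200;50m[48;2;255;200;50m [38;2;255;200;50m[48;2;27;27;40m🬃[38;2;255;200;50m[48;2;25;25;37m🬫[38;2;255;200;50m[48;2;255;200;50m [38;2;35;35;50m[48;2;255;200;50m🬂[38;2;27;27;40m[48;2;255;200;50m🬬[38;2;35;35;50m[48;2;15;15;25m🬂[38;2;35;35;50m[48;2;15;15;25m🬕[38;2;35;35;50m[48;2;15;15;25m🬂[0m
[38;2;21;21;33m[48;2;255;200;50m🬊[38;2;255;200;50m[48;2;23;23;35m🬀[38;2;35;35;50m[48;2;15;15;25m🬛[38;2;15;15;25m[48;2;35;35;50m🬰[38;2;255;200;50m[48;2;30;30;43m🬂[38;2;255;200;50m[48;2;15;15;25m🬬[38;2;255;200;50m[48;2;28;28;41m🬆[38;2;15;15;25m[48;2;35;35;50m🬰[38;2;35;35;50m[48;2;15;15;25m🬛[38;2;15;15;25m[48;2;35;35;50m🬰[0m
[38;2;255;200;50m[48;2;35;35;50m🬝[38;2;255;200;50m[48;2;23;23;35m🬀[38;2;35;35;50m[48;2;15;15;25m🬲[38;2;15;15;25m[48;2;35;35;50m🬎[38;2;35;35;50m[48;2;15;15;25m🬲[38;2;15;15;25m[48;2;35;35;50m🬎[38;2;35;35;50m[48;2;15;15;25m🬲[38;2;15;15;25m[48;2;255;200;50m🬆[38;2;255;200;50m[48;2;15;15;25m🬺[38;2;19;19;30m[48;2;255;200;50m🬬[0m
[38;2;15;15;25m[48;2;15;15;25m [38;2;15;15;25m[48;2;15;15;25m [38;2;35;35;50m[48;2;15;15;25m▌[38;2;15;15;25m[48;2;15;15;25m [38;2;35;35;50m[48;2;15;15;25m▌[38;2;15;15;25m[48;2;15;15;25m [38;2;35;35;50m[48;2;15;15;25m▌[38;2;15;15;25m[48;2;255;200;50m🬺[38;2;255;200;50m[48;2;21;21;33m🬆[38;2;15;15;25m[48;2;15;15;25m [0m
</frame>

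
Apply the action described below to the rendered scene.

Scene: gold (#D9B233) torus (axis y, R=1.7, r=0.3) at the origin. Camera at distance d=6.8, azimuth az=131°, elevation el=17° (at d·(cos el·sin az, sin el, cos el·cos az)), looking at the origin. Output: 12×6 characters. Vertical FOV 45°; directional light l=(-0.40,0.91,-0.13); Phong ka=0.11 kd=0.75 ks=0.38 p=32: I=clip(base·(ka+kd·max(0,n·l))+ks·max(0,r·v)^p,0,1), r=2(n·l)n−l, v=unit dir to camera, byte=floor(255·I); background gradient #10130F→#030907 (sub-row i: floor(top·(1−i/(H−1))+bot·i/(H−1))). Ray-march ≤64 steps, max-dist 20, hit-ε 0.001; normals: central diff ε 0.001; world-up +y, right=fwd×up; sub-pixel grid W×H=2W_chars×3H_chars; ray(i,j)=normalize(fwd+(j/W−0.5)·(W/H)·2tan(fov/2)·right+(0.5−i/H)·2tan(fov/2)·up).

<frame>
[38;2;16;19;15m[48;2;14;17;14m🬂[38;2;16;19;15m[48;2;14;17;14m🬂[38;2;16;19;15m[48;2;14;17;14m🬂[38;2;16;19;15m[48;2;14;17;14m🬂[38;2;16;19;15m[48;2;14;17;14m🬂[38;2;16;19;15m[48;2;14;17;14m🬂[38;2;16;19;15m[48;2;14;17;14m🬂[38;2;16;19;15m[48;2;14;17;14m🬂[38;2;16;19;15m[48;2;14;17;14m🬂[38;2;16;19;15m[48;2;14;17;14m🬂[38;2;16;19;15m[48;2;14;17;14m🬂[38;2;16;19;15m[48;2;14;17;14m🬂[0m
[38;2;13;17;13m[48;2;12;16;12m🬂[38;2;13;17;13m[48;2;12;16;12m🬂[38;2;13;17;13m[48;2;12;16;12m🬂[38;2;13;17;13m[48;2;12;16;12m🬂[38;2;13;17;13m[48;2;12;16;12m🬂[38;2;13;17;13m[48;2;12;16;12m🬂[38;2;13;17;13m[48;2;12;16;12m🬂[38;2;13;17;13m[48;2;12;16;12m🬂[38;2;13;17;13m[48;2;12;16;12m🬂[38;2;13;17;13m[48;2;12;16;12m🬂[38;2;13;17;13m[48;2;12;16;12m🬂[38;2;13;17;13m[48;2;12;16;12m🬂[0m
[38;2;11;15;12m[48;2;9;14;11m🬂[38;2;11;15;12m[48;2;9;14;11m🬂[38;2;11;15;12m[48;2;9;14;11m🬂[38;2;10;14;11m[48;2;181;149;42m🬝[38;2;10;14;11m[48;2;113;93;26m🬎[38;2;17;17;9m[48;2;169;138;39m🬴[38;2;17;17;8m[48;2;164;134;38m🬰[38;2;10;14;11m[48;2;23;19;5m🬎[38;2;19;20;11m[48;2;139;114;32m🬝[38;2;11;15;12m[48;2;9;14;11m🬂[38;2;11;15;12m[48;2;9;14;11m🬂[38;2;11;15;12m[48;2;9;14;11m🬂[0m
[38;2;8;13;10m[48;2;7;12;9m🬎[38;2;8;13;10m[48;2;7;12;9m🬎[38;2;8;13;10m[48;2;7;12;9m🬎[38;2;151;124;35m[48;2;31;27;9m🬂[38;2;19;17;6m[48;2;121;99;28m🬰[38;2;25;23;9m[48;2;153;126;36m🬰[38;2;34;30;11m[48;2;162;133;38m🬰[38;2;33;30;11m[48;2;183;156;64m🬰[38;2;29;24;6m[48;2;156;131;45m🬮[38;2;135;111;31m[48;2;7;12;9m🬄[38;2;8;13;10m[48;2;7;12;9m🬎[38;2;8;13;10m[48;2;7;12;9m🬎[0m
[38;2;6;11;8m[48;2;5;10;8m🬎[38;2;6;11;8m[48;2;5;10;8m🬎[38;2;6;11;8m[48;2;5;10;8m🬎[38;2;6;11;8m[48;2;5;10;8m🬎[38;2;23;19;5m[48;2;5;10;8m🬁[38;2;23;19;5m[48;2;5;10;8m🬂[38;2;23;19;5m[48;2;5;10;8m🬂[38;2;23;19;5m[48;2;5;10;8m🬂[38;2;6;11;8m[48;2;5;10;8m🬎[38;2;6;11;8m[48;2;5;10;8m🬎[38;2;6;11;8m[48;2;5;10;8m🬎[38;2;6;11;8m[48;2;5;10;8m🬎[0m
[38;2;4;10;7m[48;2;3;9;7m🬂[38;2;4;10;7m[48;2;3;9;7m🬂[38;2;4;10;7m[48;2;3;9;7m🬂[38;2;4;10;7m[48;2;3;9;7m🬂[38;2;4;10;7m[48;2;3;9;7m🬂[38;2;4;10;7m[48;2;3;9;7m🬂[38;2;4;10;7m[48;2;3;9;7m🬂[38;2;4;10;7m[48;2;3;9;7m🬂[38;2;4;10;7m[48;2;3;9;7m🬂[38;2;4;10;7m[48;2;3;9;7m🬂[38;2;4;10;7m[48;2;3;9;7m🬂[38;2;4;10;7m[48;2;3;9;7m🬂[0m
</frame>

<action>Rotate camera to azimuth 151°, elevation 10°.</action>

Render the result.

<frame>
[38;2;16;19;15m[48;2;14;17;14m🬂[38;2;16;19;15m[48;2;14;17;14m🬂[38;2;16;19;15m[48;2;14;17;14m🬂[38;2;16;19;15m[48;2;14;17;14m🬂[38;2;16;19;15m[48;2;14;17;14m🬂[38;2;16;19;15m[48;2;14;17;14m🬂[38;2;16;19;15m[48;2;14;17;14m🬂[38;2;16;19;15m[48;2;14;17;14m🬂[38;2;16;19;15m[48;2;14;17;14m🬂[38;2;16;19;15m[48;2;14;17;14m🬂[38;2;16;19;15m[48;2;14;17;14m🬂[38;2;16;19;15m[48;2;14;17;14m🬂[0m
[38;2;13;17;13m[48;2;12;16;12m🬂[38;2;13;17;13m[48;2;12;16;12m🬂[38;2;13;17;13m[48;2;12;16;12m🬂[38;2;13;17;13m[48;2;12;16;12m🬂[38;2;13;17;13m[48;2;12;16;12m🬂[38;2;13;17;13m[48;2;12;16;12m🬂[38;2;13;17;13m[48;2;12;16;12m🬂[38;2;13;17;13m[48;2;12;16;12m🬂[38;2;13;17;13m[48;2;12;16;12m🬂[38;2;13;17;13m[48;2;12;16;12m🬂[38;2;13;17;13m[48;2;12;16;12m🬂[38;2;13;17;13m[48;2;12;16;12m🬂[0m
[38;2;11;15;12m[48;2;9;14;11m🬂[38;2;11;15;12m[48;2;9;14;11m🬂[38;2;11;15;12m[48;2;9;14;11m🬂[38;2;10;14;11m[48;2;184;151;43m🬝[38;2;10;14;11m[48;2;167;138;44m🬎[38;2;10;14;11m[48;2;109;90;27m🬎[38;2;10;14;11m[48;2;70;57;16m🬎[38;2;10;14;11m[48;2;65;53;15m🬎[38;2;10;14;11m[48;2;120;99;28m🬎[38;2;11;15;12m[48;2;9;14;11m🬂[38;2;11;15;12m[48;2;9;14;11m🬂[38;2;11;15;12m[48;2;9;14;11m🬂[0m
[38;2;8;13;10m[48;2;7;12;9m🬎[38;2;8;13;10m[48;2;7;12;9m🬎[38;2;8;13;10m[48;2;7;12;9m🬎[38;2;95;77;22m[48;2;15;15;7m🬂[38;2;147;120;34m[48;2;26;22;6m🬂[38;2;167;137;39m[48;2;40;33;9m🬂[38;2;171;140;40m[48;2;48;40;11m🬂[38;2;170;139;40m[48;2;52;42;12m🬂[38;2;166;136;39m[48;2;45;38;12m🬂[38;2;156;128;36m[48;2;16;18;9m🬀[38;2;8;13;10m[48;2;7;12;9m🬎[38;2;8;13;10m[48;2;7;12;9m🬎[0m
[38;2;6;11;8m[48;2;5;10;8m🬎[38;2;6;11;8m[48;2;5;10;8m🬎[38;2;6;11;8m[48;2;5;10;8m🬎[38;2;6;11;8m[48;2;5;10;8m🬎[38;2;6;11;8m[48;2;5;10;8m🬎[38;2;6;11;8m[48;2;5;10;8m🬎[38;2;6;11;8m[48;2;5;10;8m🬎[38;2;6;11;8m[48;2;5;10;8m🬎[38;2;6;11;8m[48;2;5;10;8m🬎[38;2;6;11;8m[48;2;5;10;8m🬎[38;2;6;11;8m[48;2;5;10;8m🬎[38;2;6;11;8m[48;2;5;10;8m🬎[0m
[38;2;4;10;7m[48;2;3;9;7m🬂[38;2;4;10;7m[48;2;3;9;7m🬂[38;2;4;10;7m[48;2;3;9;7m🬂[38;2;4;10;7m[48;2;3;9;7m🬂[38;2;4;10;7m[48;2;3;9;7m🬂[38;2;4;10;7m[48;2;3;9;7m🬂[38;2;4;10;7m[48;2;3;9;7m🬂[38;2;4;10;7m[48;2;3;9;7m🬂[38;2;4;10;7m[48;2;3;9;7m🬂[38;2;4;10;7m[48;2;3;9;7m🬂[38;2;4;10;7m[48;2;3;9;7m🬂[38;2;4;10;7m[48;2;3;9;7m🬂[0m
</frame>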